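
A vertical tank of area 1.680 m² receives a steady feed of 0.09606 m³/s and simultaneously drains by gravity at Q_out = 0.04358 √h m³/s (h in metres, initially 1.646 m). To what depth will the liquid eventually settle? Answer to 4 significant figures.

4.859 m

Volume balance on the tank: A dh/dt = Q_in − 0.04358 √h. At steady state dh/dt = 0:
Q_in = 0.04358 √h_ss ⇒ √h_ss = 0.09606/0.04358 = 2.20422.
h_ss = 2.20422² = 4.85860 m. (Since h₀ = 1.646 m < h_ss, the level will rise toward this value.)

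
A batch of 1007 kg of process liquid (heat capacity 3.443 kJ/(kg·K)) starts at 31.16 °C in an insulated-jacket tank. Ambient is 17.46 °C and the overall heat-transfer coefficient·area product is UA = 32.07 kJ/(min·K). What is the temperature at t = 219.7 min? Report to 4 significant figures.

M c_p dT/dt = −UA(T − T_amb).
dT/dt = (T_ss − T)/τ with T_ss = T_amb = 17.4600 °C, τ = M c_p/UA = 1007·3.443/32.07 = 108.110 min.
Solution: T(t) = T_ss + (T₀ − T_ss) e^(−t/τ).
T(219.7) = 17.4600 + (13.7000)·0.131049 = 19.2554 °C.

19.26 °C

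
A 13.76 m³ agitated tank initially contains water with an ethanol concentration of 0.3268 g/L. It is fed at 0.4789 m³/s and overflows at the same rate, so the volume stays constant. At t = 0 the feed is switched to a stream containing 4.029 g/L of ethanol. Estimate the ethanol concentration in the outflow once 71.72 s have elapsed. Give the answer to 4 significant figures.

3.724 g/L

Unsteady species balance (constant V, well mixed): V dC/dt = Q(C_in − C).
Time constant τ = V/Q = 13.76/0.4789 = 28.7325 s.
C approaches C_in exponentially: C(t) = C_in + (C₀ − C_in) e^(−t/τ).
C(71.72) = 4.029 + (0.3268 − 4.029)·e^(−71.72/28.7325) = 4.029 + (-3.70220)·0.0824035 = 3.72393 g/L.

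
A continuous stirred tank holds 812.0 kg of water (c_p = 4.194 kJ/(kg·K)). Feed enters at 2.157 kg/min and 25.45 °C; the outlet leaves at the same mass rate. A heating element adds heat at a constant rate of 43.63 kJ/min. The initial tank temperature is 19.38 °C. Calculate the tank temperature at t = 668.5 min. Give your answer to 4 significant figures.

28.43 °C

M c_p dT/dt = ṁ c_p (T_in − T) + Q̇.
Rearrange: dT/dt = (T_ss − T)/τ with τ = M/ṁ = 376.449 min and T_ss = T_in + Q̇/(ṁ c_p) = 30.2729 °C.
T approaches T_ss exponentially: T(t) = T_ss + (T₀ − T_ss) e^(−t/τ).
T(668.5) = 30.2729 + (-10.8929)·e^(−668.5/376.449) = 30.2729 + (-10.8929)·0.169347 = 28.4282 °C.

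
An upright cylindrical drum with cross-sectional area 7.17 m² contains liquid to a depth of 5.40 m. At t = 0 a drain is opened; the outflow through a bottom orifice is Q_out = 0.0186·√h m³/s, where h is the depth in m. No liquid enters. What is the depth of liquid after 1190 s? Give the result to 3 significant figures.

0.609 m

A dh/dt = −Q_out = −0.0186 √h.
∫ h^(−1/2) dh = −(0.0186/A) ∫ dt, giving 2√h = 2√h₀ − (0.0186/A) t.
√h = √5.40 − 0.0186·1190/(2·7.17) = 2.3238 − 1.5435 = 0.78028.
h = 0.78028² = 0.60883 m.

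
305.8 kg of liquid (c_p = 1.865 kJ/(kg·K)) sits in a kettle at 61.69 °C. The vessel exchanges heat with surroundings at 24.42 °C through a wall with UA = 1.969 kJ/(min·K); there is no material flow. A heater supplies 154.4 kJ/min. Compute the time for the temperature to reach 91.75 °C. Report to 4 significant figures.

379.9 min

Energy balance: M c_p dT/dt = −UA(T − T_amb) + Q̇.
τ = M c_p/UA = 289.648 min; T_ss = T_amb + Q̇/UA = 24.42 + 154.4/1.969 = 102.835 °C.
T(t) = T_ss + (T₀ − T_ss)e^(−t/τ); set T = 91.75:
t = −τ ln[(T − T_ss)/(T₀ − T_ss)] = −289.648 · ln(0.269421) = 379.868 min.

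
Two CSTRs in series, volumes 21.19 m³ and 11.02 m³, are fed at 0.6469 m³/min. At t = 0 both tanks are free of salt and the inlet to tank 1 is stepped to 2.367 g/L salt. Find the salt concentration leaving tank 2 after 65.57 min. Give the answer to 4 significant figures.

1.755 g/L

Species balance on tank i: dCᵢ/dt = (Cᵢ₋₁ − Cᵢ)/τᵢ with τᵢ = Vᵢ/Q.
τ₁ = 21.19/0.6469 = 32.7562 min; τ₂ = 11.02/0.6469 = 17.0351 min.
Solving the cascade with C₁(0)=C₂(0)=0 gives C₂(t) = C_in[1 − (τ₁ e^(−t/τ₁) − τ₂ e^(−t/τ₂))/(τ₁ − τ₂)].
At t = 65.57: e^(−t/τ₁) = 0.135098, e^(−t/τ₂) = 0.0212986.
C₂ = 2.367·[1 − (32.7562·0.135098 − 17.0351·0.0212986)/(15.7211)] = 2.367·0.741592 = 1.75535 g/L.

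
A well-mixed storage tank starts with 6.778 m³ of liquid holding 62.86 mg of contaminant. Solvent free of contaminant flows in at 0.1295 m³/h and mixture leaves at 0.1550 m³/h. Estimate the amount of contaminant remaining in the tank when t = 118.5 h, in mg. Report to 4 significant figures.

Total volume: dV/dt = Q_in − Q_out = -0.0255000 m³/h, so V(t) = 6.778 − 0.0255000 t and V(118.5) = 3.75625 m³.
No contaminant enters, so dm/dt = −Q_out · (m/V).
dm/m = −Q_out dt/(V₀ − 0.0255000 t); integrating gives ln(m/m₀) = −(Q_out/(Q_in−Q_out)) ln(V/V₀).
m = m₀ (V₀/V)^(Q_out/(Q_in−Q_out)) = 62.86 × (6.778/3.75625)^(-6.07843) = 1.73855 mg.

1.739 mg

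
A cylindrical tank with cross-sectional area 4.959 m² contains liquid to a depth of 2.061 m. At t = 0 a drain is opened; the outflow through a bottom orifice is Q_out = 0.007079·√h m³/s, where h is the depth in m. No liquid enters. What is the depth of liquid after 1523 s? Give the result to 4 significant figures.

0.1215 m

With no inflow, A dh/dt = −0.007079 √h.
This is separable: 2 d(√h)/dt = −0.007079/A, so √h = √h₀ − (0.007079/(2A)) t.
√h = √2.061 − 0.007079·1523/(2·4.959) = 1.43562 − 1.08705 = 0.348573.
h = 0.348573² = 0.121503 m.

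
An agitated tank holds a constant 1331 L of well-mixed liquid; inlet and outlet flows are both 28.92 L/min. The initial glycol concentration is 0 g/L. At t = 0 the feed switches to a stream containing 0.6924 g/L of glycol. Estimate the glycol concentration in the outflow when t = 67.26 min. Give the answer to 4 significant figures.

0.5318 g/L

Unsteady species balance (constant V, well mixed): V dC/dt = Q(C_in − C).
Time constant τ = V/Q = 1331/28.92 = 46.0235 min.
This is linear first-order; C(t) = C_in + (C₀ − C_in) e^(−t/τ).
C(67.26) = 0.6924 + (0 − 0.6924)·e^(−67.26/46.0235) = 0.6924 + (-0.692400)·0.231905 = 0.531829 g/L.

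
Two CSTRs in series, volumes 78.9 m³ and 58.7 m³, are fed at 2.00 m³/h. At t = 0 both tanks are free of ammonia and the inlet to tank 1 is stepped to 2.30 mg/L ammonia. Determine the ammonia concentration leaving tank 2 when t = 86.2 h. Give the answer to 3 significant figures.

1.64 mg/L

Time constants: τᵢ = Vᵢ/Q for each well-mixed tank.
τ₁ = 78.9/2.00 = 39.450 h; τ₂ = 58.7/2.00 = 29.350 h.
Solving the cascade with C₁(0)=C₂(0)=0 gives C₂(t) = C_in[1 − (τ₁ e^(−t/τ₁) − τ₂ e^(−t/τ₂))/(τ₁ − τ₂)].
At t = 86.2: e^(−t/τ₁) = 0.11247, e^(−t/τ₂) = 0.053026.
C₂ = 2.30·[1 − (39.450·0.11247 − 29.350·0.053026)/(10.100)] = 2.30·0.71478 = 1.6440 mg/L.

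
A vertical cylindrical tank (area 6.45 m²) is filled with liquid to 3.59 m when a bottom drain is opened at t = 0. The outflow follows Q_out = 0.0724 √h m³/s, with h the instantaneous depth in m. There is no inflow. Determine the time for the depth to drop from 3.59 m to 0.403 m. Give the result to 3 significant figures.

Volume balance on the tank: A dh/dt = −0.0724 √h.
This is separable: 2 d(√h)/dt = −0.0724/A, so √h = √h₀ − (0.0724/(2A)) t.
t = 2A(√h₀ − √h)/0.0724 = 2·6.45·(√3.59 − √0.403)/0.0724
  = 12.900 × (1.8947 − 0.63482) / 0.0724 = 224.49 s.

224 s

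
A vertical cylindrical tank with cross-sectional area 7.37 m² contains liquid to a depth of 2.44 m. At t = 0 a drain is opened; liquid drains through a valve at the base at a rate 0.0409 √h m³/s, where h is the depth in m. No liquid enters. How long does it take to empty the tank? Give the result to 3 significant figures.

563 s

A dh/dt = −Q_out = −0.0409 √h.
∫ h^(−1/2) dh = −(0.0409/A) ∫ dt, giving 2√h = 2√h₀ − (0.0409/A) t.
Tank is empty when √h = 0: t_empty = 2A√h₀/0.0409.
t_empty = 2·7.37·√2.44/0.0409 = 14.740·1.5620/0.0409 = 562.95 s.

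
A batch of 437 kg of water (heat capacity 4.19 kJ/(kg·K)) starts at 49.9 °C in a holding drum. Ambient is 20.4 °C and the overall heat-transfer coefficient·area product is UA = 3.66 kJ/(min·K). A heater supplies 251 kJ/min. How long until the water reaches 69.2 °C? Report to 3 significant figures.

M c_p dT/dt = −UA(T − T_amb) + Q̇.
τ = M c_p/UA = 500.28 min; T_ss = T_amb + Q̇/UA = 20.4 + 251/3.66 = 88.979 °C.
T(t) = T_ss + (T₀ − T_ss)e^(−t/τ); set T = 69.2:
t = −τ ln[(T − T_ss)/(T₀ − T_ss)] = −500.28 · ln(0.50613) = 340.67 min.

341 min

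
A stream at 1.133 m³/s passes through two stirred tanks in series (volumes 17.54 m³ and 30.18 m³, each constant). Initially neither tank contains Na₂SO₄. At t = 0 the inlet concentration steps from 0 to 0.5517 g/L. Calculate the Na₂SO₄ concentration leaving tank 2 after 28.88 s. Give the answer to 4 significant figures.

0.2248 g/L

Time constants: τᵢ = Vᵢ/Q for each well-mixed tank.
τ₁ = 17.54/1.133 = 15.4810 s; τ₂ = 30.18/1.133 = 26.6372 s.
Solving the cascade with C₁(0)=C₂(0)=0 gives C₂(t) = C_in[1 − (τ₁ e^(−t/τ₁) − τ₂ e^(−t/τ₂))/(τ₁ − τ₂)].
At t = 28.88: e^(−t/τ₁) = 0.154817, e^(−t/τ₂) = 0.338174.
C₂ = 0.5517·[1 − (15.4810·0.154817 − 26.6372·0.338174)/(-11.1562)] = 0.5517·0.407391 = 0.224757 g/L.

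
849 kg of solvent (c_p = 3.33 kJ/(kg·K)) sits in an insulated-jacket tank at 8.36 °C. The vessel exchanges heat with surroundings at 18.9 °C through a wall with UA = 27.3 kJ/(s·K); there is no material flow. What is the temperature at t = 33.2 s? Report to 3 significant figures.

11.3 °C

M c_p dT/dt = −UA(T − T_amb).
dT/dt = (T_ss − T)/τ with T_ss = T_amb = 18.900 °C, τ = M c_p/UA = 849·3.33/27.3 = 103.56 s.
T approaches T_ss exponentially: T(t) = T_ss + (T₀ − T_ss) e^(−t/τ).
T(33.2) = 18.900 + (-10.540)·0.72572 = 11.251 °C.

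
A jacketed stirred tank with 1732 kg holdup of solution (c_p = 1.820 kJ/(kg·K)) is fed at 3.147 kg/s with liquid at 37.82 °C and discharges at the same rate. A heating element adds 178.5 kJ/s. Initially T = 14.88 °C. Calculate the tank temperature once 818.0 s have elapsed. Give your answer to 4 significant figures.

56.75 °C

First-law balance (no shaft work): M c_p dT/dt = ṁ c_p (T_in − T) + 178.5.
Rearrange: dT/dt = (T_ss − T)/τ with τ = M/ṁ = 550.365 s and T_ss = T_in + Q̇/(ṁ c_p) = 68.9852 °C.
This is linear first-order; T(t) = T_ss + (T₀ − T_ss) e^(−t/τ).
T(818.0) = 68.9852 + (-54.1052)·e^(−818.0/550.365) = 68.9852 + (-54.1052)·0.226211 = 56.7460 °C.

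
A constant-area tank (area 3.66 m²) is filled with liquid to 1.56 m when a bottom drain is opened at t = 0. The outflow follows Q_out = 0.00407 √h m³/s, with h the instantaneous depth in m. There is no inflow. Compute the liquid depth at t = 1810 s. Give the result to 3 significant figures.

0.0589 m

A dh/dt = −Q_out = −0.00407 √h.
Separate and integrate: 2(√h − √h₀) = −(0.00407/A) t.
√h = √1.56 − 0.00407·1810/(2·3.66) = 1.2490 − 1.0064 = 0.24262.
h = 0.24262² = 0.058864 m.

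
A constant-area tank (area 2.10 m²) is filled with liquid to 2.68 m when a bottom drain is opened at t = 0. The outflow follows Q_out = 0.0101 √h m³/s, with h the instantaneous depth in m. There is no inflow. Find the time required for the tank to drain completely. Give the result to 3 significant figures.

681 s

With no inflow, A dh/dt = −0.0101 √h.
∫ h^(−1/2) dh = −(0.0101/A) ∫ dt, giving 2√h = 2√h₀ − (0.0101/A) t.
Set h = 0: 2√h₀ = (0.0101/A) t_empty ⇒ t_empty = 2A√h₀/0.0101.
t_empty = 2·2.10·√2.68/0.0101 = 4.2000·1.6371/0.0101 = 680.76 s.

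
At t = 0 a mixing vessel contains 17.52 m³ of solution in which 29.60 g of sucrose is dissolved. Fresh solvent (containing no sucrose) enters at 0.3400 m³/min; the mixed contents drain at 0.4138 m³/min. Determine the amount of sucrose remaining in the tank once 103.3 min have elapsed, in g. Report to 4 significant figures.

1.203 g

Let m(t) be the amount of sucrose. Volume: V(t) = V₀ + (Q_in − Q_out) t = 17.52 − 0.0738000 t; V(103.3) = 9.89646 m³.
No sucrose enters, so dm/dt = −Q_out · (m/V).
dm/m = −Q_out dt/(V₀ − 0.0738000 t); integrating gives ln(m/m₀) = −(Q_out/(Q_in−Q_out)) ln(V/V₀).
m = m₀ (V₀/V)^(Q_out/(Q_in−Q_out)) = 29.60 × (17.52/9.89646)^(-5.60705) = 1.20348 g.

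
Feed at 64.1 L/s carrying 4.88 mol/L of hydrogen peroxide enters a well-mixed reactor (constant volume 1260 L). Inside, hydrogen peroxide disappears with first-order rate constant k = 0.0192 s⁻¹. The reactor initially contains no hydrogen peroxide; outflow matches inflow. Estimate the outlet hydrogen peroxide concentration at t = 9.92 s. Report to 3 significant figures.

V dC/dt = Q(C_in − C) − k V C.
dC/dt = (Q/V) C_in − (Q/V + k) C; effective rate a = Q/V + k = 0.050873 + 0.0192 = 0.070073 s⁻¹.
C_ss = Q C_in/(Q + kV) = 3.5429 mol/L; C(t) = C_ss + (C₀ − C_ss) e^(−a t).
C(9.92) = 3.5429 + (-3.5429)·e^(−0.070073·9.92) = 3.5429 + (-3.5429)·0.49901 = 1.7749 mol/L.

1.77 mol/L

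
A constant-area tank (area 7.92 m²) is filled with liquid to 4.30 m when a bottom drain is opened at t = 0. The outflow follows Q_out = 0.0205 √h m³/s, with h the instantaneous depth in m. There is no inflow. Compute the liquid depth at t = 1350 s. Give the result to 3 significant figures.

0.107 m

Volume balance on the tank: A dh/dt = −0.0205 √h.
∫ h^(−1/2) dh = −(0.0205/A) ∫ dt, giving 2√h = 2√h₀ − (0.0205/A) t.
√h = √4.30 − 0.0205·1350/(2·7.92) = 2.0736 − 1.7472 = 0.32649.
h = 0.32649² = 0.10659 m.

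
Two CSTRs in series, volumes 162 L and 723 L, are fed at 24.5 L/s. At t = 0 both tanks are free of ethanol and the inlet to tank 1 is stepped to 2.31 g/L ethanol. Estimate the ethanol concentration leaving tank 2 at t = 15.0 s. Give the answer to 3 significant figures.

0.588 g/L

Each tank obeys Vᵢ dCᵢ/dt = Q(Cᵢ₋₁ − Cᵢ), so τᵢ = Vᵢ/Q.
τ₁ = 162/24.5 = 6.6122 s; τ₂ = 723/24.5 = 29.510 s.
Tank 1: C₁ = C_in(1 − e^(−t/τ₁)). Tank 2 (τ₁ ≠ τ₂): C₂ = C_in[1 − (τ₁ e^(−t/τ₁) − τ₂ e^(−t/τ₂))/(τ₁ − τ₂)].
At t = 15.0: e^(−t/τ₁) = 0.10347, e^(−t/τ₂) = 0.60152.
C₂ = 2.31·[1 − (6.6122·0.10347 − 29.510·0.60152)/(-22.898)] = 2.31·0.25466 = 0.58826 g/L.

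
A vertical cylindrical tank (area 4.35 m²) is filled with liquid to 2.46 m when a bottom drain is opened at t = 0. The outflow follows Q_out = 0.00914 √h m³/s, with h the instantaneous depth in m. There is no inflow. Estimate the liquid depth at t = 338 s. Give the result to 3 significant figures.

1.47 m

With no inflow, A dh/dt = −0.00914 √h.
This is separable: 2 d(√h)/dt = −0.00914/A, so √h = √h₀ − (0.00914/(2A)) t.
√h = √2.46 − 0.00914·338/(2·4.35) = 1.5684 − 0.35509 = 1.2133.
h = 1.2133² = 1.4722 m.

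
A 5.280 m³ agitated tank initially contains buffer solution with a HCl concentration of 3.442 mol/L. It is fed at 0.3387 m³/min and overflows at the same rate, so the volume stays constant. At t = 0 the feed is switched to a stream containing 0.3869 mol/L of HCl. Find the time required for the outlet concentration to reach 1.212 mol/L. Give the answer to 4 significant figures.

Species balance: V dC/dt = Q(C_in − C) ⇒ τ = V/Q = 15.5890 min.
C(t) = C_in + (C₀ − C_in) e^(−t/τ). Set C = 1.212 and solve for t:
e^(−t/τ) = (C − C_in)/(C₀ − C_in) = (1.212 − 0.3869)/(3.442 − 0.3869) = 0.270073
t = −τ ln(…) = 15.5890 × 1.30906 = 20.4070 min.

20.41 min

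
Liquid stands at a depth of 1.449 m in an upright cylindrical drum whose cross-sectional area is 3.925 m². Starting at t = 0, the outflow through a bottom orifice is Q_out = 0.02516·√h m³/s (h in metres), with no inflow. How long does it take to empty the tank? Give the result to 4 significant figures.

A dh/dt = −Q_out = −0.02516 √h.
Separate and integrate: 2(√h − √h₀) = −(0.02516/A) t.
Tank is empty when √h = 0: t_empty = 2A√h₀/0.02516.
t_empty = 2·3.925·√1.449/0.02516 = 7.85000·1.20374/0.02516 = 375.572 s.

375.6 s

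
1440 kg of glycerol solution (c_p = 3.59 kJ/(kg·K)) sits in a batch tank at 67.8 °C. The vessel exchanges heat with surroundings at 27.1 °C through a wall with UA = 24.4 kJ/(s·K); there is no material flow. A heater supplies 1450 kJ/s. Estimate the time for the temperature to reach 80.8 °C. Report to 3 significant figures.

251 s

Lumped-capacitance energy balance: M c_p dT/dt = UA(T_amb − T) + Q̇.
τ = M c_p/UA = 211.87 s; T_ss = T_amb + Q̇/UA = 27.1 + 1450/24.4 = 86.526 °C.
T(t) = T_ss + (T₀ − T_ss)e^(−t/τ); set T = 80.8:
t = −τ ln[(T − T_ss)/(T₀ − T_ss)] = −211.87 · ln(0.30579) = 251.04 s.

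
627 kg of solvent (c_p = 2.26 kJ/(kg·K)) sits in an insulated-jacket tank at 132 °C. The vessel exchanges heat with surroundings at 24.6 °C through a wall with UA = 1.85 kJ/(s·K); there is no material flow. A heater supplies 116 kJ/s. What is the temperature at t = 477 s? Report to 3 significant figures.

111 °C

Lumped-capacitance energy balance: M c_p dT/dt = UA(T_amb − T) + Q̇.
dT/dt = (T_ss − T)/τ with T_ss = T_amb + Q̇/UA = 24.6 + 116/1.85 = 87.303 °C, τ = M c_p/UA = 627·2.26/1.85 = 765.96 s.
Solution: T(t) = T_ss + (T₀ − T_ss) e^(−t/τ).
T(477) = 87.303 + (44.697)·0.53647 = 111.28 °C.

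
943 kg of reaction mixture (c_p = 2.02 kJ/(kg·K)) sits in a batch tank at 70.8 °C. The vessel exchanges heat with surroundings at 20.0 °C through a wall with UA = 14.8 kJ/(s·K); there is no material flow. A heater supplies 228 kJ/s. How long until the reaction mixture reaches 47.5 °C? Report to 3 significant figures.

Unsteady energy balance on the tank contents: M c_p dT/dt = −UA(T − T_amb) + Q̇.
τ = M c_p/UA = 128.71 s; T_ss = T_amb + Q̇/UA = 20.0 + 228/14.8 = 35.405 °C.
T(t) = T_ss + (T₀ − T_ss)e^(−t/τ); set T = 47.5:
t = −τ ln[(T − T_ss)/(T₀ − T_ss)] = −128.71 · ln(0.34171) = 138.21 s.

138 s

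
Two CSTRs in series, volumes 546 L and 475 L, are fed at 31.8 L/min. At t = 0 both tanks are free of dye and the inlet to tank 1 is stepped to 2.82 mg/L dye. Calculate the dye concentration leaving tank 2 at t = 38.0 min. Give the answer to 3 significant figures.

Each tank obeys Vᵢ dCᵢ/dt = Q(Cᵢ₋₁ − Cᵢ), so τᵢ = Vᵢ/Q.
τ₁ = 546/31.8 = 17.170 min; τ₂ = 475/31.8 = 14.937 min.
Tank 1: C₁ = C_in(1 − e^(−t/τ₁)). Tank 2 (τ₁ ≠ τ₂): C₂ = C_in[1 − (τ₁ e^(−t/τ₁) − τ₂ e^(−t/τ₂))/(τ₁ − τ₂)].
At t = 38.0: e^(−t/τ₁) = 0.10935, e^(−t/τ₂) = 0.078552.
C₂ = 2.82·[1 − (17.170·0.10935 − 14.937·0.078552)/(2.2327)] = 2.82·0.68459 = 1.9305 mg/L.

1.93 mg/L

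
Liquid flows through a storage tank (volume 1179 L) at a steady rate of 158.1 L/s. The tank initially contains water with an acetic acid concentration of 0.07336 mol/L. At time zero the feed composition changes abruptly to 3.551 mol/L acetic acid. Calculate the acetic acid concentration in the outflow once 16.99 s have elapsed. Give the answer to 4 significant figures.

3.195 mol/L

Transient balance on the dissolved component: V dC/dt = Q(C_in − C).
Rewrite as dC/dt + C/τ = C_in/τ, τ = V/Q = 7.45731 s.
Solution: C(t) = C_in + (C₀ − C_in) e^(−t/τ).
C(16.99) = 3.551 + (0.07336 − 3.551)·e^(−16.99/7.45731) = 3.551 + (-3.47764)·0.102458 = 3.19469 mol/L.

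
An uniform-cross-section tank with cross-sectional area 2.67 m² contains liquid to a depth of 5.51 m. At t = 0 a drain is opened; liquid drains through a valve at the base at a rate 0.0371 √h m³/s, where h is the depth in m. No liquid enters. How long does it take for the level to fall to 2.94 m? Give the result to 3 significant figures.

91.1 s

A dh/dt = −Q_out = −0.0371 √h.
This is separable: 2 d(√h)/dt = −0.0371/A, so √h = √h₀ − (0.0371/(2A)) t.
t = 2A(√h₀ − √h)/0.0371 = 2·2.67·(√5.51 − √2.94)/0.0371
  = 5.3400 × (2.3473 − 1.7146) / 0.0371 = 91.067 s.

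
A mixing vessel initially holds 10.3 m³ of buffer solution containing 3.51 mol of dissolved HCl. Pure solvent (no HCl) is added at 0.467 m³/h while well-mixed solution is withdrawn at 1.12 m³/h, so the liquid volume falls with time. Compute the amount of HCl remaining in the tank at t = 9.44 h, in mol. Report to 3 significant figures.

Total volume: dV/dt = Q_in − Q_out = -0.65300 m³/h, so V(t) = 10.3 − 0.65300 t and V(9.44) = 4.1357 m³.
No HCl enters, so dm/dt = −Q_out · (m/V).
Separate: dm/m = −Q_out dt/V(t) ⇒ ln(m/m₀) = −(Q_out/(Q_in−Q_out)) ln(V/V₀).
m = m₀ (V₀/V)^(Q_out/(Q_in−Q_out)) = 3.51 × (10.3/4.1357)^(-1.7152) = 0.73385 mol.

0.734 mol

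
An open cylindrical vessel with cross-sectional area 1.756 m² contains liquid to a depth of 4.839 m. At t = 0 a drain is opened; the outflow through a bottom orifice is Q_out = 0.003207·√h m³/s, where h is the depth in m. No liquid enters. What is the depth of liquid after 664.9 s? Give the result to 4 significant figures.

Unsteady balance on liquid volume: A dh/dt = −0.003207 √h.
Separate and integrate: 2(√h − √h₀) = −(0.003207/A) t.
√h = √4.839 − 0.003207·664.9/(2·1.756) = 2.19977 − 0.607157 = 1.59262.
h = 1.59262² = 2.53643 m.

2.536 m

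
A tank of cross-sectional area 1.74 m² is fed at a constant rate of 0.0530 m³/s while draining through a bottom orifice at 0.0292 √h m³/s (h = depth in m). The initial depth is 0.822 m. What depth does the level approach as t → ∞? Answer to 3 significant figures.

3.29 m

Level balance: A dh/dt = 0.0530 − 0.0292 √h. Setting dh/dt = 0:
Q_in = 0.0292 √h_ss ⇒ √h_ss = 0.0530/0.0292 = 1.8151.
h_ss = 1.8151² = 3.2945 m. (Since h₀ = 0.822 m < h_ss, the level will rise toward this value.)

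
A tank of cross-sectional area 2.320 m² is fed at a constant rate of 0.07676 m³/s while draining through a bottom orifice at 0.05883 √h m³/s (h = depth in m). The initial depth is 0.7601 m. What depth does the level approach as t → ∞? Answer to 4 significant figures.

A dh/dt = Q_in − 0.05883 √h. Steady state requires inflow = outflow:
Q_in = 0.05883 √h_ss ⇒ √h_ss = 0.07676/0.05883 = 1.30478.
h_ss = 1.30478² = 1.70244 m. (Since h₀ = 0.7601 m < h_ss, the level will rise toward this value.)

1.702 m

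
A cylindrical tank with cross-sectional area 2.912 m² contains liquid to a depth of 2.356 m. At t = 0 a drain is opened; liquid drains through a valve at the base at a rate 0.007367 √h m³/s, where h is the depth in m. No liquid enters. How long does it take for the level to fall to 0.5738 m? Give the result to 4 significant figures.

614.6 s

A dh/dt = −Q_out = −0.007367 √h.
Separate and integrate: 2(√h − √h₀) = −(0.007367/A) t.
t = 2A(√h₀ − √h)/0.007367 = 2·2.912·(√2.356 − √0.5738)/0.007367
  = 5.82400 × (1.53493 − 0.757496) / 0.007367 = 614.600 s.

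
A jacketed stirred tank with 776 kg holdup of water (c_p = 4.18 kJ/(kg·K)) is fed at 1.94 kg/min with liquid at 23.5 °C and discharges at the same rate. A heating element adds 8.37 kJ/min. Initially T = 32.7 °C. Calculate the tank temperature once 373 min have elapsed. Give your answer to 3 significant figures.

Heat balance on the well-mixed liquid: M c_p dT/dt = ṁ c_p (T_in − T) + 8.37.
Rearrange: dT/dt = (T_ss − T)/τ with τ = M/ṁ = 400.00 min and T_ss = T_in + Q̇/(ṁ c_p) = 24.532 °C.
Solution: T(t) = T_ss + (T₀ − T_ss) e^(−t/τ).
T(373) = 24.532 + (8.1678)·e^(−373/400.00) = 24.532 + (8.1678)·0.39357 = 27.747 °C.

27.7 °C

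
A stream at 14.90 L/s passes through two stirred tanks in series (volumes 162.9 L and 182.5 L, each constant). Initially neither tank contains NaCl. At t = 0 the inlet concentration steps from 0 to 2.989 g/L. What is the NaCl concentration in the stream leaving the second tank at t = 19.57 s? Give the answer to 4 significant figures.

1.505 g/L

Species balance on tank i: dCᵢ/dt = (Cᵢ₋₁ − Cᵢ)/τᵢ with τᵢ = Vᵢ/Q.
τ₁ = 162.9/14.90 = 10.9329 s; τ₂ = 182.5/14.90 = 12.2483 s.
Tank 1: C₁ = C_in(1 − e^(−t/τ₁)). Tank 2 (τ₁ ≠ τ₂): C₂ = C_in[1 − (τ₁ e^(−t/τ₁) − τ₂ e^(−t/τ₂))/(τ₁ − τ₂)].
At t = 19.57: e^(−t/τ₁) = 0.166958, e^(−t/τ₂) = 0.202347.
C₂ = 2.989·[1 − (10.9329·0.166958 − 12.2483·0.202347)/(-1.31544)] = 2.989·0.503525 = 1.50504 g/L.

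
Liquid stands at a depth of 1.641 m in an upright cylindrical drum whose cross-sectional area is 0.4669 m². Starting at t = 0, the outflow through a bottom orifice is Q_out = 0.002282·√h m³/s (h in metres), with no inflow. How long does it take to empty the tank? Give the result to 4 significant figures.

Volume balance on the tank: A dh/dt = −0.002282 √h.
Separate and integrate: 2(√h − √h₀) = −(0.002282/A) t.
Tank is empty when √h = 0: t_empty = 2A√h₀/0.002282.
t_empty = 2·0.4669·√1.641/0.002282 = 0.933800·1.28102/0.002282 = 524.195 s.

524.2 s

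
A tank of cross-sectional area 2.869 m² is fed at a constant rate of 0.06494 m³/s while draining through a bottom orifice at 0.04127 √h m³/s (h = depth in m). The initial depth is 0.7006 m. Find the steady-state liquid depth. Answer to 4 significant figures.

Level balance: A dh/dt = 0.06494 − 0.04127 √h. Setting dh/dt = 0:
Q_in = 0.04127 √h_ss ⇒ √h_ss = 0.06494/0.04127 = 1.57354.
h_ss = 1.57354² = 2.47603 m. (Since h₀ = 0.7006 m < h_ss, the level will rise toward this value.)

2.476 m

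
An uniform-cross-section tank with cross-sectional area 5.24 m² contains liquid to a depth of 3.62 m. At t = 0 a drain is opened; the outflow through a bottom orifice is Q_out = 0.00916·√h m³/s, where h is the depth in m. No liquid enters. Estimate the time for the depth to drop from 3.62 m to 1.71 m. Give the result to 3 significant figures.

681 s

A dh/dt = −Q_out = −0.00916 √h.
This is separable: 2 d(√h)/dt = −0.00916/A, so √h = √h₀ − (0.00916/(2A)) t.
t = 2A(√h₀ − √h)/0.00916 = 2·5.24·(√3.62 − √1.71)/0.00916
  = 10.480 × (1.9026 − 1.3077) / 0.00916 = 680.70 s.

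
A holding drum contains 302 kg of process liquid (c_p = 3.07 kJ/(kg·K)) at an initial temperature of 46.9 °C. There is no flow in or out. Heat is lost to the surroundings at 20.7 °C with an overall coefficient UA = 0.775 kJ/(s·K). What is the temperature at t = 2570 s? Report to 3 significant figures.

23.8 °C

Lumped-capacitance energy balance: M c_p dT/dt = UA(T_amb − T).
dT/dt = (T_ss − T)/τ with T_ss = T_amb = 20.700 °C, τ = M c_p/UA = 302·3.07/0.775 = 1196.3 s.
Integrating: T(t) = T_ss + (T₀ − T_ss) e^(−t/τ).
T(2570) = 20.700 + (26.200)·0.11669 = 23.757 °C.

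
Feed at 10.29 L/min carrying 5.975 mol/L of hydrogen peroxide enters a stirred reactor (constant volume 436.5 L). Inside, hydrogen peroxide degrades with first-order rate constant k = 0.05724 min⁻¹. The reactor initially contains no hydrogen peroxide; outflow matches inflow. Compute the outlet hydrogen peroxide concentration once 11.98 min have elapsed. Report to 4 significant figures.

1.081 mol/L

V dC/dt = Q(C_in − C) − k V C.
dC/dt = (Q/V) C_in − (Q/V + k) C; effective rate a = Q/V + k = 0.0235739 + 0.05724 = 0.0808139 min⁻¹.
C_ss = Q C_in/(Q + kV) = 1.74294 mol/L; C(t) = C_ss + (C₀ − C_ss) e^(−a t).
C(11.98) = 1.74294 + (-1.74294)·e^(−0.0808139·11.98) = 1.74294 + (-1.74294)·0.379785 = 1.08100 mol/L.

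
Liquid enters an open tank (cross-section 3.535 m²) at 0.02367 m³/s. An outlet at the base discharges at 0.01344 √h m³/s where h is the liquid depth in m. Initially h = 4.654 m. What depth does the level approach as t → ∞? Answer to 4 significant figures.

Accumulation of liquid (constant cross-section A): A dh/dt = Q_in − 0.01344 √h. At steady state dh/dt = 0:
Q_in = 0.01344 √h_ss ⇒ √h_ss = 0.02367/0.01344 = 1.76116.
h_ss = 1.76116² = 3.10169 m. (Since h₀ = 4.654 m > h_ss, the level will fall toward this value.)

3.102 m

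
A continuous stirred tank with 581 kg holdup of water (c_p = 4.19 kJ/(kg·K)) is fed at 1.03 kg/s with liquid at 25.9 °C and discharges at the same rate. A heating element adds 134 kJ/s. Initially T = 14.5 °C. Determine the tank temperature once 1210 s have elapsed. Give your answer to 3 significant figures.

Unsteady energy balance on the tank contents: M c_p dT/dt = ṁ c_p (T_in − T) + 134.
Rearrange: dT/dt = (T_ss − T)/τ with τ = M/ṁ = 564.08 s and T_ss = T_in + Q̇/(ṁ c_p) = 56.949 °C.
This is linear first-order; T(t) = T_ss + (T₀ − T_ss) e^(−t/τ).
T(1210) = 56.949 + (-42.449)·e^(−1210/564.08) = 56.949 + (-42.449)·0.11706 = 51.980 °C.

52.0 °C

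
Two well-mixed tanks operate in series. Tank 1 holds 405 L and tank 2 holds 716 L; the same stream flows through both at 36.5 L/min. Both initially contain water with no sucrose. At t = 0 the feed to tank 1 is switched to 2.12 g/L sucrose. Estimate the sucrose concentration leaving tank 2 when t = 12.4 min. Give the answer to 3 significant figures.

0.429 g/L

Species balance on tank i: dCᵢ/dt = (Cᵢ₋₁ − Cᵢ)/τᵢ with τᵢ = Vᵢ/Q.
τ₁ = 405/36.5 = 11.096 min; τ₂ = 716/36.5 = 19.616 min.
Solving the cascade with C₁(0)=C₂(0)=0 gives C₂(t) = C_in[1 − (τ₁ e^(−t/τ₁) − τ₂ e^(−t/τ₂))/(τ₁ − τ₂)].
At t = 12.4: e^(−t/τ₁) = 0.32709, e^(−t/τ₂) = 0.53146.
C₂ = 2.12·[1 − (11.096·0.32709 − 19.616·0.53146)/(-8.5205)] = 2.12·0.20239 = 0.42906 g/L.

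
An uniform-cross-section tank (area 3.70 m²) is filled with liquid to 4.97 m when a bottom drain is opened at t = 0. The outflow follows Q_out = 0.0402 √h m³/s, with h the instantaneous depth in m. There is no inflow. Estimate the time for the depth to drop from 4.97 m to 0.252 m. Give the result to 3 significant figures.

318 s

A dh/dt = −Q_out = −0.0402 √h.
∫ h^(−1/2) dh = −(0.0402/A) ∫ dt, giving 2√h = 2√h₀ − (0.0402/A) t.
t = 2A(√h₀ − √h)/0.0402 = 2·3.70·(√4.97 − √0.252)/0.0402
  = 7.4000 × (2.2293 − 0.50200) / 0.0402 = 317.97 s.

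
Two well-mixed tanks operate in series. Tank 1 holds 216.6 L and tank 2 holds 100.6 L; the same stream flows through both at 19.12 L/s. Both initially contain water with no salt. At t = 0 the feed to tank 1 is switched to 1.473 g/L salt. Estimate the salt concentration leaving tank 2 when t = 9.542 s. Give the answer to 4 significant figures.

0.4967 g/L

Time constants: τᵢ = Vᵢ/Q for each well-mixed tank.
τ₁ = 216.6/19.12 = 11.3285 s; τ₂ = 100.6/19.12 = 5.26151 s.
Solving the cascade with C₁(0)=C₂(0)=0 gives C₂(t) = C_in[1 − (τ₁ e^(−t/τ₁) − τ₂ e^(−t/τ₂))/(τ₁ − τ₂)].
At t = 9.542: e^(−t/τ₁) = 0.430717, e^(−t/τ₂) = 0.163074.
C₂ = 1.473·[1 − (11.3285·0.430717 − 5.26151·0.163074)/(6.06695)] = 1.473·0.337172 = 0.496655 g/L.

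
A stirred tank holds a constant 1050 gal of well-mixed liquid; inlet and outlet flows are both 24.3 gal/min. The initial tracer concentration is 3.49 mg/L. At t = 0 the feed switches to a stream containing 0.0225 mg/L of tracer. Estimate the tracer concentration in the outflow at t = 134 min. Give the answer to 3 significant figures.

Transient balance on the dissolved component: V dC/dt = Q(C_in − C).
Time constant τ = V/Q = 1050/24.3 = 43.210 min.
Integrating: C(t) = C_in + (C₀ − C_in) e^(−t/τ).
C(134) = 0.0225 + (3.49 − 0.0225)·e^(−134/43.210) = 0.0225 + (3.4675)·0.044998 = 0.17853 mg/L.

0.179 mg/L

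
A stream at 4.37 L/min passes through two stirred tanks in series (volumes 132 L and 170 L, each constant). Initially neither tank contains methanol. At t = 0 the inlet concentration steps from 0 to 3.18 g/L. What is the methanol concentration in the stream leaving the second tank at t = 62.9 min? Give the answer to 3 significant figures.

1.73 g/L

Species balance on tank i: dCᵢ/dt = (Cᵢ₋₁ − Cᵢ)/τᵢ with τᵢ = Vᵢ/Q.
τ₁ = 132/4.37 = 30.206 min; τ₂ = 170/4.37 = 38.902 min.
Solving the cascade with C₁(0)=C₂(0)=0 gives C₂(t) = C_in[1 − (τ₁ e^(−t/τ₁) − τ₂ e^(−t/τ₂))/(τ₁ − τ₂)].
At t = 62.9: e^(−t/τ₁) = 0.12463, e^(−t/τ₂) = 0.19851.
C₂ = 3.18·[1 − (30.206·0.12463 − 38.902·0.19851)/(-8.6957)] = 3.18·0.54486 = 1.7326 g/L.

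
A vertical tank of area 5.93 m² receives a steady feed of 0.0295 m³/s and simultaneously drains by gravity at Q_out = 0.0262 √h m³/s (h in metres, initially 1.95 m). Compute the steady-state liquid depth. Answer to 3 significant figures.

1.27 m

A dh/dt = Q_in − 0.0262 √h. Steady state requires inflow = outflow:
Q_in = 0.0262 √h_ss ⇒ √h_ss = 0.0295/0.0262 = 1.1260.
h_ss = 1.1260² = 1.2678 m. (Since h₀ = 1.95 m > h_ss, the level will fall toward this value.)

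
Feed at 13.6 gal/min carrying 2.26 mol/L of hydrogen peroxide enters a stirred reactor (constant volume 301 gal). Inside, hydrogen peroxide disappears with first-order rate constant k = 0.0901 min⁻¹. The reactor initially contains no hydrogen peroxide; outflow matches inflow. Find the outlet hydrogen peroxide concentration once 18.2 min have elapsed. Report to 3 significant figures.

Species balance: V dC/dt = Q C_in − Q C − k V C.
This is linear with rate a = Q/V + k = 0.13528 min⁻¹.
C_ss = Q C_in/(Q + kV) = 0.75481 mol/L; C(t) = C_ss + (C₀ − C_ss) e^(−a t).
C(18.2) = 0.75481 + (-0.75481)·e^(−0.13528·18.2) = 0.75481 + (-0.75481)·0.085252 = 0.69046 mol/L.

0.690 mol/L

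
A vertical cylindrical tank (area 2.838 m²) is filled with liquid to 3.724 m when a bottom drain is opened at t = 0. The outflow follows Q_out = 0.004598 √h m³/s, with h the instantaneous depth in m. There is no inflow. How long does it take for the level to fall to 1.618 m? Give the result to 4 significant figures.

Unsteady balance on liquid volume: A dh/dt = −0.004598 √h.
∫ h^(−1/2) dh = −(0.004598/A) ∫ dt, giving 2√h = 2√h₀ − (0.004598/A) t.
t = 2A(√h₀ − √h)/0.004598 = 2·2.838·(√3.724 − √1.618)/0.004598
  = 5.67600 × (1.92977 − 1.27201) / 0.004598 = 811.972 s.

812.0 s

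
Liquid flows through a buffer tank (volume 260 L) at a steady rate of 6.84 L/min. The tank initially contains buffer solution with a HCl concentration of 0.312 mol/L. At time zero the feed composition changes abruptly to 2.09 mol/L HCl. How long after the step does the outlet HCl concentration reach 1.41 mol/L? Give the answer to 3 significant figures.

Species balance: V dC/dt = Q(C_in − C) ⇒ τ = V/Q = 38.012 min.
C(t) = C_in + (C₀ − C_in) e^(−t/τ). Set C = 1.41 and solve for t:
e^(−t/τ) = (C − C_in)/(C₀ − C_in) = (1.41 − 2.09)/(0.312 − 2.09) = 0.38245
t = −τ ln(…) = 38.012 × 0.96115 = 36.535 min.

36.5 min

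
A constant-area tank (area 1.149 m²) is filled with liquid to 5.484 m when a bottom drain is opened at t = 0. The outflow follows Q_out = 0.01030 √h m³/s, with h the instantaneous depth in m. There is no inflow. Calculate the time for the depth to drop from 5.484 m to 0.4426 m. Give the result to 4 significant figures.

Unsteady balance on liquid volume: A dh/dt = −0.01030 √h.
This is separable: 2 d(√h)/dt = −0.01030/A, so √h = √h₀ − (0.01030/(2A)) t.
t = 2A(√h₀ − √h)/0.01030 = 2·1.149·(√5.484 − √0.4426)/0.01030
  = 2.29800 × (2.34179 − 0.665282) / 0.01030 = 374.041 s.

374.0 s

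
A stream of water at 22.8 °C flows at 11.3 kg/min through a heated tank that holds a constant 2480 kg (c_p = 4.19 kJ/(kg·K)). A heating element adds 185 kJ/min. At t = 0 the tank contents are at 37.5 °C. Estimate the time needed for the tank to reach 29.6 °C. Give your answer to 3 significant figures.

Energy balance: M c_p dT/dt = ṁ c_p (T_in − T) + 185.
τ = M/ṁ = 219.47 min; T_ss = T_in + Q̇/(ṁ c_p) = 26.707 °C.
T(t) = T_ss + (T₀ − T_ss) e^(−t/τ). Set T = 29.6:
e^(−t/τ) = (29.6 − 26.707)/(37.5 − 26.707) = 0.26802
t = −219.47 · ln(0.26802) = 288.97 min.

289 min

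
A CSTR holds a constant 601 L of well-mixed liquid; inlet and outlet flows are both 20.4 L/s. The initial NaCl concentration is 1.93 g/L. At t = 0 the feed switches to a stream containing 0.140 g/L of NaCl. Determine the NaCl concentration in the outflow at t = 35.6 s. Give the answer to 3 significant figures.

Transient balance on the dissolved component: V dC/dt = Q(C_in − C).
Time constant τ = V/Q = 601/20.4 = 29.461 s.
Integrating: C(t) = C_in + (C₀ − C_in) e^(−t/τ).
C(35.6) = 0.140 + (1.93 − 0.140)·e^(−35.6/29.461) = 0.140 + (1.7900)·0.29868 = 0.67464 g/L.

0.675 g/L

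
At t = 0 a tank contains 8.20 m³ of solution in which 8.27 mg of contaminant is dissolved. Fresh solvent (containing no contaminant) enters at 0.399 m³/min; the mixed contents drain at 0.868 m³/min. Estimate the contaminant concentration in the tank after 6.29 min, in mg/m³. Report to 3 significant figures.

Total volume: dV/dt = Q_in − Q_out = -0.46900 m³/min, so V(t) = 8.20 − 0.46900 t and V(6.29) = 5.2500 m³.
Solute balance: dm/dt = 0 − Q_out C = −Q_out m/V(t).
dm/m = −Q_out dt/(V₀ − 0.46900 t); integrating gives ln(m/m₀) = −(Q_out/(Q_in−Q_out)) ln(V/V₀).
m = m₀ (V₀/V)^(Q_out/(Q_in−Q_out)) = 8.27 × (8.20/5.2500)^(-1.8507) = 3.6233 mg.
C = m/V = 3.6233/5.2500 = 0.69014 mg/m³.

0.690 mg/m³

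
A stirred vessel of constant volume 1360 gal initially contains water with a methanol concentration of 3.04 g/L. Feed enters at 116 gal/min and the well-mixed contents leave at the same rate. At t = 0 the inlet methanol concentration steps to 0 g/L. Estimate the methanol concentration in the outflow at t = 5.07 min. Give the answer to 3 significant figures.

Transient balance on the dissolved component: V dC/dt = Q(C_in − C).
So dC/dt = (C_in − C)/τ with τ = V/Q = 1360/116 = 11.724 min.
This is linear first-order; C(t) = C_in + (C₀ − C_in) e^(−t/τ).
C(5.07) = 0 + (3.04 − 0)·e^(−5.07/11.724) = 0 + (3.0400)·0.64892 = 1.9727 g/L.

1.97 g/L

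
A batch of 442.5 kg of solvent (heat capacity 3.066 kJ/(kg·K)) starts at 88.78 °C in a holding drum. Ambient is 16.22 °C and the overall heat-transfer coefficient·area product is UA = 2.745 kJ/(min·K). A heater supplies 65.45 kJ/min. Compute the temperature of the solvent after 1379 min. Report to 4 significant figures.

Lumped-capacitance energy balance: M c_p dT/dt = UA(T_amb − T) + Q̇.
dT/dt = (T_ss − T)/τ with T_ss = T_amb + Q̇/UA = 16.22 + 65.45/2.745 = 40.0634 °C, τ = M c_p/UA = 442.5·3.066/2.745 = 494.246 min.
T approaches T_ss exponentially: T(t) = T_ss + (T₀ − T_ss) e^(−t/τ).
T(1379) = 40.0634 + (48.7166)·0.0614145 = 43.0553 °C.

43.06 °C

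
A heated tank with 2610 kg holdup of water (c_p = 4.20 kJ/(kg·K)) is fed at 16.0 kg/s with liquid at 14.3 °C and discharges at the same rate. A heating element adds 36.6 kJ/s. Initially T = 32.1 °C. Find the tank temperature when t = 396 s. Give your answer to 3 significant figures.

Unsteady energy balance on the tank contents: M c_p dT/dt = ṁ c_p (T_in − T) + 36.6.
τ = M/ṁ = 163.12 s; T_ss = T_in + Q̇/(ṁ c_p) = 14.3 + 36.6/(16.0·4.20) = 14.845 °C.
Solution: T(t) = T_ss + (T₀ − T_ss) e^(−t/τ).
T(396) = 14.845 + (17.255)·e^(−396/163.12) = 14.845 + (17.255)·0.088250 = 16.367 °C.

16.4 °C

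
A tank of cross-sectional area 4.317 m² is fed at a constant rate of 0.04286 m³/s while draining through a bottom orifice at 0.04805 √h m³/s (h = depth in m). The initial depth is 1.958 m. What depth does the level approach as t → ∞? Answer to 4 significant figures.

Level balance: A dh/dt = 0.04286 − 0.04805 √h. Setting dh/dt = 0:
Q_in = 0.04805 √h_ss ⇒ √h_ss = 0.04286/0.04805 = 0.891988.
h_ss = 0.891988² = 0.795642 m. (Since h₀ = 1.958 m > h_ss, the level will fall toward this value.)

0.7956 m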